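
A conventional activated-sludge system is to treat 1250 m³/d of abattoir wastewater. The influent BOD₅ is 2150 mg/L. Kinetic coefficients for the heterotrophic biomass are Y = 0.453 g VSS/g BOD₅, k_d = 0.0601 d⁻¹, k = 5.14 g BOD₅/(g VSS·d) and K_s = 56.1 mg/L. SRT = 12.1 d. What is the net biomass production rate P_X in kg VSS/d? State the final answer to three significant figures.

P_X ≈ 704 kg VSS/d

Effluent substrate depends only on kinetics and SRT: S = K_s(1 + k_d θ_c) / [θ_c(Yk − k_d) − 1] = 56.1 × (1 + 0.0601 × 12.1) / [12.1 × (0.453 × 5.14 − 0.0601) − 1] = 96.90 / 26.45 = 3.664 mg/L.
The observed yield is Y_obs = Y/(1 + k_d·θ_c) = 0.453 / (1 + 0.0601 × 12.1) = 0.453 / 1.727 = 0.2623 g VSS per g BOD₅ removed.
Substrate removed = Q·(S₀ − S) = 1250 m³/d × (2150 − 3.66) g/m³ = 2.68×10^6 g/d = 2683 kg/d.
P_X = Y_obs · Q(S₀ − S) = 0.2623 × 2683 = 703.7 kg VSS/d.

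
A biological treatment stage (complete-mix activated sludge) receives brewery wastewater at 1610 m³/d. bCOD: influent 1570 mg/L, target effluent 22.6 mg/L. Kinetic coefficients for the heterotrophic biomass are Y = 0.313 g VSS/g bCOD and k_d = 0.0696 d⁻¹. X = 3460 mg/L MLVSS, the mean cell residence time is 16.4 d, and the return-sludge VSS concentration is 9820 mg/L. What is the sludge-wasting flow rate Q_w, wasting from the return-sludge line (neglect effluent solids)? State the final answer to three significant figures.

Q_w ≈ 37.1 m³/d

Steady-state biomass mass balance: V·X·(1 + k_d·θ_c) = Y·Q·(S₀ − S)·θ_c, so V = 0.313 × 1610 × (1570 − 22.6) × 16.4 / [3460 × (1 + 0.0696 × 16.4)] = 1.28×10^7 / 7409 = 1726 m³.
Q_w = (V·X)/(θ_c X_r) = 1726 × 3460 / (16.4 × 9820) = 37.08 m³/d.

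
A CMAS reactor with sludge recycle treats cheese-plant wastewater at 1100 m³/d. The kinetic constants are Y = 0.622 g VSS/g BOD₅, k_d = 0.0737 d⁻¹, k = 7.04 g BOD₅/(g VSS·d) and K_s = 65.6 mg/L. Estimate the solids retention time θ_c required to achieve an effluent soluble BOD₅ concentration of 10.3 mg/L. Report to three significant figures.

From 1/θ_c = Y·k·S/(K_s + S) − k_d: Y·k·S/(K_s+S) = 0.622 × 7.04 × 10.3 / (65.6 + 10.3) = 0.5942 d⁻¹.
1/θ_c = 0.5942 − 0.0737 = 0.5205 d⁻¹, so θ_c = 1.921 d.

θ_c ≈ 1.92 d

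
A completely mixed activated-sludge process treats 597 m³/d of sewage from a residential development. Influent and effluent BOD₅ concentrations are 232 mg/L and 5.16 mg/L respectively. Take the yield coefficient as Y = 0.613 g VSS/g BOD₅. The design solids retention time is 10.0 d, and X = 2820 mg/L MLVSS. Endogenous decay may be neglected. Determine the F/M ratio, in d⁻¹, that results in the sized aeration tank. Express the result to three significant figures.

V·X = Y·Q·ΔS·θ_c gives V = 0.613 × 597 × (232 − 5.16) × 10.0 / 2820 = 294.4 m³.
F/M = applied load / biomass = Q·S₀/(V·X) = 597 × 232 / (294.4 × 2820) = 0.1668 d⁻¹.

F/M ≈ 0.167 d⁻¹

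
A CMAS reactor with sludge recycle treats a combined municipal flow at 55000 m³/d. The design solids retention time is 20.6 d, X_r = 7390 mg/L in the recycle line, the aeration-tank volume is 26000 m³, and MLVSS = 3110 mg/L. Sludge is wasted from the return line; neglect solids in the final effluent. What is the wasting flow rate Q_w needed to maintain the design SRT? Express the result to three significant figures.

Q_w ≈ 531 m³/d

θ_c = V·X/(Q_w·X_r) when wasting from the recycle, so Q_w = V·X/(θ_c·X_r) = 26000 × 3110 / (20.6 × 7390) = 531.2 m³/d.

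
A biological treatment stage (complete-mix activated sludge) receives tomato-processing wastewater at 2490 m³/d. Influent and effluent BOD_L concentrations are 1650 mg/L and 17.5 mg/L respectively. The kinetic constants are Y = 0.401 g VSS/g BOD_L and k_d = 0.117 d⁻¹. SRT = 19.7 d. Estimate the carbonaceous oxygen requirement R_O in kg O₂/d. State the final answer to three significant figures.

Correct the yield for decay: Y_obs = Y/(1 + k_d θ_c) = 0.401 / (1 + 0.117 × 19.7) = 0.401 / 3.305 = 0.1213.
Substrate removed = Q·(S₀ − S) = 2490 m³/d × (1650 − 17.5) g/m³ = 4.06×10^6 g/d = 4065 kg/d.
P_X = Y_obs·Q·(S₀ − S) = 0.1213 × 4065 = 493.2 kg VSS/d.
Carbonaceous O₂ demand = substrate oxidised − cell-mass equivalent = 4065 − 1.42 × 493.2 = 3365 kg O₂/d.

R_O ≈ 3360 kg O₂/d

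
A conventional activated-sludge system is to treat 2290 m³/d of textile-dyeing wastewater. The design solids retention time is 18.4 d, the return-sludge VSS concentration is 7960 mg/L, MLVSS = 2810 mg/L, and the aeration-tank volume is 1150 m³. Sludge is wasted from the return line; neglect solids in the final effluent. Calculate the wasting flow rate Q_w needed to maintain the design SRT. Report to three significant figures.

Q_w ≈ 22.1 m³/d

Q_w = (V·X)/(θ_c X_r) = 1150 × 2810 / (18.4 × 7960) = 22.06 m³/d.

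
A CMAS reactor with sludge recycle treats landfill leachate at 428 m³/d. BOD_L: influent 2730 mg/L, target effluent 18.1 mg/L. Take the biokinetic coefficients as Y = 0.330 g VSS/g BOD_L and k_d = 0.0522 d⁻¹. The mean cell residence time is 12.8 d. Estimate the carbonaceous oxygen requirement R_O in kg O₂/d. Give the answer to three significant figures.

R_O ≈ 835 kg O₂/d

Observed yield with endogenous decay: Y_obs = Y / (1 + k_d·θ_c) = 0.330 / (1 + 0.0522 × 12.8) = 0.330 / 1.668 = 0.1978 g VSS/g BOD_L.
ΔS = 2730 − 18.1 = 2712 mg/L, so the substrate removal rate is 428 × 2712/1000 = 1161 kg BOD_L/d.
Net sludge production P_X = 0.1978 × 1161 = 229.6 kg VSS/d.
R_O = Q·ΔS − 1.42 P_X = 1161 − 326.0 = 834.6 kg O₂/d.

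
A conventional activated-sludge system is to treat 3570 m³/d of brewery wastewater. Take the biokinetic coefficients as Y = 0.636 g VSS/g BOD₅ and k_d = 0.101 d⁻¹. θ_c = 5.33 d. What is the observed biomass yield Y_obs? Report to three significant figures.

Observed yield with endogenous decay: Y_obs = Y / (1 + k_d·θ_c) = 0.636 / (1 + 0.101 × 5.33) = 0.636 / 1.538 = 0.4134 g VSS/g BOD₅.

Y_obs ≈ 0.413 g VSS/g BOD₅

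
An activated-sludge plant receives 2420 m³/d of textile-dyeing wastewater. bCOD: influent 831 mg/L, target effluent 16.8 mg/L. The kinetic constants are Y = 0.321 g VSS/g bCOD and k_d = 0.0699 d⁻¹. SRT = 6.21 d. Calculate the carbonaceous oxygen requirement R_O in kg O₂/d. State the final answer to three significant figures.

R_O ≈ 1340 kg O₂/d

Observed yield with endogenous decay: Y_obs = Y / (1 + k_d·θ_c) = 0.321 / (1 + 0.0699 × 6.21) = 0.321 / 1.434 = 0.2238 g VSS/g bCOD.
Substrate removed = Q·(S₀ − S) = 2420 m³/d × (831 − 16.8) g/m³ = 1.97×10^6 g/d = 1970 kg/d.
P_X = Y_obs·Q·(S₀ − S) = 0.2238 × 1970 = 441.0 kg VSS/d.
Carbonaceous O₂ demand = substrate oxidised − cell-mass equivalent = 1970 − 1.42 × 441.0 = 1344 kg O₂/d.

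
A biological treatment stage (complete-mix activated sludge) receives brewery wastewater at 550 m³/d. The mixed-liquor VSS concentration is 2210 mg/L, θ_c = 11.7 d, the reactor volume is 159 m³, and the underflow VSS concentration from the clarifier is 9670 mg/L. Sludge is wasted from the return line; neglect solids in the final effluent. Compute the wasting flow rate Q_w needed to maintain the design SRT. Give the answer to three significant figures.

θ_c = V·X/(Q_w·X_r) when wasting from the recycle, so Q_w = V·X/(θ_c·X_r) = 159.0 × 2210 / (11.7 × 9670) = 3.106 m³/d.

Q_w ≈ 3.11 m³/d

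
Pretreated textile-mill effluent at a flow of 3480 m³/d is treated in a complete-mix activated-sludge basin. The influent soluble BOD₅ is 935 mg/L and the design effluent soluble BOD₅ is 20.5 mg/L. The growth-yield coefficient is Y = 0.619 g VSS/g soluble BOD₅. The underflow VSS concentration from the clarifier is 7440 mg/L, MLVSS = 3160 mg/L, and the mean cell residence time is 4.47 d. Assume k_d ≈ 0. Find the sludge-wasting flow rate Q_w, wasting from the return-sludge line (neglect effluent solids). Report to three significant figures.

V·X = Y·Q·ΔS·θ_c gives V = 0.619 × 3480 × (935 − 20.5) × 4.47 / 3160 = 2787 m³.
Wasting from the return line (neglecting effluent solids): Q_w = V·X / (θ_c·X_r) = 2787 × 3160 / (4.47 × 7440) = 264.8 m³/d.

Q_w ≈ 265 m³/d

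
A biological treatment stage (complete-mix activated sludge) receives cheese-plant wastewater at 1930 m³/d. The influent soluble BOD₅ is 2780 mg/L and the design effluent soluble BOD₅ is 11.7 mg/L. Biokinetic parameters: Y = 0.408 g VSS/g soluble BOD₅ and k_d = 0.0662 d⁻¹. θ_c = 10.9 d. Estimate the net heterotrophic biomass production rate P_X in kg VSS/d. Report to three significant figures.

Correct the yield for decay: Y_obs = Y/(1 + k_d θ_c) = 0.408 / (1 + 0.0662 × 10.9) = 0.408 / 1.722 = 0.2370.
ΔS = 2780 − 11.7 = 2768 mg/L, so the substrate removal rate is 1930 × 2768/1000 = 5343 kg soluble BOD₅/d.
Net biomass production P_X = Y_obs × Q·(S₀ − S) = 0.2370 × 5343 = 1266 kg VSS/d.

P_X ≈ 1270 kg VSS/d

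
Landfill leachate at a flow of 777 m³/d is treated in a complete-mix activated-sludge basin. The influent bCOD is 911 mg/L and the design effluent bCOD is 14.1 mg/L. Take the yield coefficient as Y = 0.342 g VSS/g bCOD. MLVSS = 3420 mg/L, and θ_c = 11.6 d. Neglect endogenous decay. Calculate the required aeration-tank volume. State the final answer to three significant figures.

V ≈ 808 m³

Biomass mass balance (decay neglected): V·X = Y·Q·(S₀ − S)·θ_c, so V = 0.342 × 777 × (911 − 14.1) × 11.6 / 3420 = 808.4 m³.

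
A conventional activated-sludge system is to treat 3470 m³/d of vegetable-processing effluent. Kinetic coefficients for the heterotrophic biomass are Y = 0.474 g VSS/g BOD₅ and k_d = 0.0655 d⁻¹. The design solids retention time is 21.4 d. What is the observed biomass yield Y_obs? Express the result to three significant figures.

Observed yield with endogenous decay: Y_obs = Y / (1 + k_d·θ_c) = 0.474 / (1 + 0.0655 × 21.4) = 0.474 / 2.402 = 0.1974 g VSS/g BOD₅.

Y_obs ≈ 0.197 g VSS/g BOD₅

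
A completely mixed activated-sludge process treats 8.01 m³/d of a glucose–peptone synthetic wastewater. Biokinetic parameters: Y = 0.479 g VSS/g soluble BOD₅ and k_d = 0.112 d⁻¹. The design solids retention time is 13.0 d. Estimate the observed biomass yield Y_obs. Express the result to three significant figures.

Y_obs ≈ 0.195 g VSS/g soluble BOD₅

The observed yield is Y_obs = Y/(1 + k_d·θ_c) = 0.479 / (1 + 0.112 × 13.0) = 0.479 / 2.456 = 0.1950 g VSS per g soluble BOD₅ removed.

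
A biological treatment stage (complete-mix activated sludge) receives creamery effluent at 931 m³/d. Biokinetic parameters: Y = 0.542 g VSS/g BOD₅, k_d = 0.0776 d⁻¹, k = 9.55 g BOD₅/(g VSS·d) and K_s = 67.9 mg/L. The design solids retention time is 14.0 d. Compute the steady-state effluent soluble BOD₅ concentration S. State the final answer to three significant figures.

Effluent substrate depends only on kinetics and SRT: S = K_s(1 + k_d θ_c) / [θ_c(Yk − k_d) − 1] = 67.9 × (1 + 0.0776 × 14.0) / [14.0 × (0.542 × 9.55 − 0.0776) − 1] = 141.7 / 70.38 = 2.013 mg/L.

S ≈ 2.01 mg/L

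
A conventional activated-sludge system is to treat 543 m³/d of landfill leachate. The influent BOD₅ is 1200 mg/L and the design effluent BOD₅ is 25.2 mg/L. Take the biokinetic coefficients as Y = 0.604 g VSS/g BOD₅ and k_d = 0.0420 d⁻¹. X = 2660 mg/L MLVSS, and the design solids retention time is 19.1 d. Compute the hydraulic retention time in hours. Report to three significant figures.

From the SRT design equation V = Y Q (S₀−S) θ_c / [X (1 + k_d θ_c)] = 0.604 × 543 × (1200 − 25.2) × 19.1 / [2660 × (1 + 0.0420 × 19.1)] = 7.36×10^6 / 4794 = 1535 m³.
HRT = V/Q = 1535 m³ / 543 m³·d⁻¹ = 2.827 d × 24 = 67.85 h.

τ ≈ 67.9 h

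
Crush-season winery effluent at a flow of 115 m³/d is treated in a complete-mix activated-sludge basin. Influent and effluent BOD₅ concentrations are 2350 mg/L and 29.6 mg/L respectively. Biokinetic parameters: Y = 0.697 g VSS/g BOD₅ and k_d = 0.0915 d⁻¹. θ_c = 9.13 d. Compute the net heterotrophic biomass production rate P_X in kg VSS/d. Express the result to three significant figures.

The observed yield is Y_obs = Y/(1 + k_d·θ_c) = 0.697 / (1 + 0.0915 × 9.13) = 0.697 / 1.835 = 0.3798 g VSS per g BOD₅ removed.
Mass of BOD₅ removed per day: Q(S₀ − S) = 115 × 2320 g/m³ = 266.8 kg/d.
So the net sludge growth is P_X = 0.3798 × 266.8 = 101.3 kg VSS/d.

P_X ≈ 101 kg VSS/d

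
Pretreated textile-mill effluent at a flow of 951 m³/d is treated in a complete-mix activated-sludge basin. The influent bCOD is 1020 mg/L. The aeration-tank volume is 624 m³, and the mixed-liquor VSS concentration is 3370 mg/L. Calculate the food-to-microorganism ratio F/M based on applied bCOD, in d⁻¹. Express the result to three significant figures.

F/M ≈ 0.461 d⁻¹

Food-to-microorganism ratio F/M = Q S₀ / (V X) = 951 × 1020 / (624.0 × 3370) = 0.4613 d⁻¹.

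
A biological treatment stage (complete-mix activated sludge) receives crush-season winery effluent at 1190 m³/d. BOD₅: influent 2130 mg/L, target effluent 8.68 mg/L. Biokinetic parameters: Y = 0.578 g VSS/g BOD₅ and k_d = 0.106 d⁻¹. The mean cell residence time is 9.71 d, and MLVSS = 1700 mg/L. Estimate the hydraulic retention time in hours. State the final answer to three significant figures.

τ ≈ 82.8 h

Steady-state biomass mass balance: V·X·(1 + k_d·θ_c) = Y·Q·(S₀ − S)·θ_c, so V = 0.578 × 1190 × (2130 − 8.68) × 9.71 / [1700 × (1 + 0.106 × 9.71)] = 1.42×10^7 / 3450 = 4107 m³.
Hydraulic retention time τ = V/Q = 4107 / 1190 = 3.451 d = 82.83 h.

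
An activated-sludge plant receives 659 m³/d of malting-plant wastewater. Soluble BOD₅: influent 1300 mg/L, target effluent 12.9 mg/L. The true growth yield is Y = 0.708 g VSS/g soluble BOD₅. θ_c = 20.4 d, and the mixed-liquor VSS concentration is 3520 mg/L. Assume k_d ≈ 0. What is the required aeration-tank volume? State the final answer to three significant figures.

V ≈ 3480 m³

Biomass mass balance (decay neglected): V·X = Y·Q·(S₀ − S)·θ_c, so V = 0.708 × 659 × (1300 − 12.9) × 20.4 / 3520 = 3480 m³.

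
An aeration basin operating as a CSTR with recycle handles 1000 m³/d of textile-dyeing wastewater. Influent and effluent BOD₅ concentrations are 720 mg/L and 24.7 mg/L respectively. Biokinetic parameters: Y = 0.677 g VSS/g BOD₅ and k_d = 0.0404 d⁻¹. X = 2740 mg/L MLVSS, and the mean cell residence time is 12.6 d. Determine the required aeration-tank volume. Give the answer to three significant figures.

V ≈ 1430 m³

Rearranging the biomass balance for a CMAS with decay, V = Y·Q·ΔS·θ_c / [X·(1+k_d θ_c)] = 0.677 × 1000 × (720 − 24.7) × 12.6 / [2740 × (1 + 0.0404 × 12.6)] = 5.93×10^6 / 4135 = 1434 m³.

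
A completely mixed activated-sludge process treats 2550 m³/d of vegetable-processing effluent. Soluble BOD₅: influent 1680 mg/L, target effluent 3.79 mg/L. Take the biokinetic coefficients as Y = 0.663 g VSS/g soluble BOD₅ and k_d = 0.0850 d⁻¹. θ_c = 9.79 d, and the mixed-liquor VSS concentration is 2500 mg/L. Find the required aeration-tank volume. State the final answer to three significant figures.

V ≈ 6060 m³

Steady-state biomass mass balance: V·X·(1 + k_d·θ_c) = Y·Q·(S₀ − S)·θ_c, so V = 0.663 × 2550 × (1680 − 3.79) × 9.79 / [2500 × (1 + 0.0850 × 9.79)] = 2.77×10^7 / 4580 = 6057 m³.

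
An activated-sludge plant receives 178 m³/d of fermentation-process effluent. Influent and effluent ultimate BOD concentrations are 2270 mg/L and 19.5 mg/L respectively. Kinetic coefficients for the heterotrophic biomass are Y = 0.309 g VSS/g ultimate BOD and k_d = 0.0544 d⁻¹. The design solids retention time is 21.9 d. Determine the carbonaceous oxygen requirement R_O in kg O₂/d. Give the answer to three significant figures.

R_O ≈ 320 kg O₂/d

Y_obs = Y / (1 + k_d θ_c) = 0.309 / (1 + 0.0544 × 21.9) = 0.309 / 2.191 = 0.1410.
Substrate removed = Q·(S₀ − S) = 178 m³/d × (2270 − 19.5) g/m³ = 4.01×10^5 g/d = 400.6 kg/d.
P_X = Y_obs·Q·(S₀ − S) = 0.1410 × 400.6 = 56.49 kg VSS/d.
Carbonaceous O₂ demand = substrate oxidised − cell-mass equivalent = 400.6 − 1.42 × 56.49 = 320.4 kg O₂/d.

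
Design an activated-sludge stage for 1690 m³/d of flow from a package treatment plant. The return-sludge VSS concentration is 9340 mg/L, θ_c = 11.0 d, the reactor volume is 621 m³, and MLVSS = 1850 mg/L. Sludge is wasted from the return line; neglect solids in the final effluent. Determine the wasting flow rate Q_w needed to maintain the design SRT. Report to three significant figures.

Q_w ≈ 11.2 m³/d

Wasting from the return line (neglecting effluent solids): Q_w = V·X / (θ_c·X_r) = 621.0 × 1850 / (11.0 × 9340) = 11.18 m³/d.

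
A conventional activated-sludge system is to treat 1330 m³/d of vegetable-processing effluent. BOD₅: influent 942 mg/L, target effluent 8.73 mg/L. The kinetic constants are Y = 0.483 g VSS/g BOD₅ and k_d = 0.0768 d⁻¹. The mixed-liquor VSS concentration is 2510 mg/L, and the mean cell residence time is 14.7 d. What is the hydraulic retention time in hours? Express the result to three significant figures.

τ ≈ 29.8 h

Steady-state biomass mass balance: V·X·(1 + k_d·θ_c) = Y·Q·(S₀ − S)·θ_c, so V = 0.483 × 1330 × (942 − 8.73) × 14.7 / [2510 × (1 + 0.0768 × 14.7)] = 8.81×10^6 / 5344 = 1649 m³.
Hydraulic retention time τ = V/Q = 1649 / 1330 = 1.240 d = 29.76 h.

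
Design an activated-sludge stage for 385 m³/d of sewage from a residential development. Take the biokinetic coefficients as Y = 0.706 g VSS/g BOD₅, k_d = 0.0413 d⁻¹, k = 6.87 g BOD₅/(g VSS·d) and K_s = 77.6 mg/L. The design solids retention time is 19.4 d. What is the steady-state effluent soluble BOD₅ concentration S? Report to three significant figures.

S ≈ 1.51 mg/L

Effluent substrate depends only on kinetics and SRT: S = K_s(1 + k_d θ_c) / [θ_c(Yk − k_d) − 1] = 77.6 × (1 + 0.0413 × 19.4) / [19.4 × (0.706 × 6.87 − 0.0413) − 1] = 139.8 / 92.29 = 1.514 mg/L.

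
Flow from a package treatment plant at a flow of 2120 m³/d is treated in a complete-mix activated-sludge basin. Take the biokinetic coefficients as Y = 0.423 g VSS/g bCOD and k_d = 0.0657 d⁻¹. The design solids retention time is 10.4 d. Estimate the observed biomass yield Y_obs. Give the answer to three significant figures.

Y_obs ≈ 0.251 g VSS/g bCOD

Correct the yield for decay: Y_obs = Y/(1 + k_d θ_c) = 0.423 / (1 + 0.0657 × 10.4) = 0.423 / 1.683 = 0.2513.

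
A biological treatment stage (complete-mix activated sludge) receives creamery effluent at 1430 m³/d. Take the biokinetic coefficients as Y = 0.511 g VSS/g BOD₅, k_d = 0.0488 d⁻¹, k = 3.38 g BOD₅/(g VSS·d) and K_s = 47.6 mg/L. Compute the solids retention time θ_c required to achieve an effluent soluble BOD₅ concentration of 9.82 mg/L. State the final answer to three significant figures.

From 1/θ_c = Y·k·S/(K_s + S) − k_d: Y·k·S/(K_s+S) = 0.511 × 3.38 × 9.82 / (47.6 + 9.82) = 0.2954 d⁻¹.
θ_c = 1/(μ − k_d) = 1/(0.2954 − 0.0488) = 1/0.2466 = 4.055 d.

θ_c ≈ 4.06 d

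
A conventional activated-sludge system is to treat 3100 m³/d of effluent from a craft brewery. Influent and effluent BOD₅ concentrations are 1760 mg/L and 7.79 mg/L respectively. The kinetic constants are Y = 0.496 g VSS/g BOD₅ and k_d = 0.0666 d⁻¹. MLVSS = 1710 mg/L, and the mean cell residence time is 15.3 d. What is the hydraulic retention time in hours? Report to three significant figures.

τ ≈ 92.4 h

Rearranging the biomass balance for a CMAS with decay, V = Y·Q·ΔS·θ_c / [X·(1+k_d θ_c)] = 0.496 × 3100 × (1760 − 7.79) × 15.3 / [1710 × (1 + 0.0666 × 15.3)] = 4.12×10^7 / 3452 = 11940 m³.
τ = V/Q = 11940/3100 = 3.852 d, or 92.44 h.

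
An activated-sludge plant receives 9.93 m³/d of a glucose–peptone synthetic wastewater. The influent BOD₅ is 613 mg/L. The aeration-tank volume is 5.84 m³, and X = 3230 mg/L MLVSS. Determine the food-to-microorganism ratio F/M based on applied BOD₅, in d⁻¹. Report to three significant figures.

F/M = applied load / biomass = Q·S₀/(V·X) = 9.93 × 613 / (5.840 × 3230) = 0.3227 d⁻¹.

F/M ≈ 0.323 d⁻¹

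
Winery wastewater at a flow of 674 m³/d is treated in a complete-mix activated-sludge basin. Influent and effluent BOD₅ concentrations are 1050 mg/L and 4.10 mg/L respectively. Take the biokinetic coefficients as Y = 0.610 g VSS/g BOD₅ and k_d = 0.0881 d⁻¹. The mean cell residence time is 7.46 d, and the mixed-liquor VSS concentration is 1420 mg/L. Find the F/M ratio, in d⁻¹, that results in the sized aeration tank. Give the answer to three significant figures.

F/M ≈ 0.366 d⁻¹

From the SRT design equation V = Y Q (S₀−S) θ_c / [X (1 + k_d θ_c)] = 0.610 × 674 × (1050 − 4.10) × 7.46 / [1420 × (1 + 0.0881 × 7.46)] = 3.21×10^6 / 2353 = 1363 m³.
F/M = Q·S₀ / (V·X) = 674 × 1050 / (1363 × 1420) = 0.3656 g BOD₅·(g VSS·d)⁻¹.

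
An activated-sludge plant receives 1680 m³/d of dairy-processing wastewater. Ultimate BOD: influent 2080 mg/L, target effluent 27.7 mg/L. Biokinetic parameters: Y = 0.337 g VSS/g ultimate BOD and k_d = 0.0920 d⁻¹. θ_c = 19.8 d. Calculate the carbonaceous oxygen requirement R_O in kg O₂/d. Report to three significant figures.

R_O ≈ 2860 kg O₂/d

Y_obs = Y / (1 + k_d θ_c) = 0.337 / (1 + 0.0920 × 19.8) = 0.337 / 2.822 = 0.1194.
Substrate removed = Q·(S₀ − S) = 1680 m³/d × (2080 − 27.7) g/m³ = 3.45×10^6 g/d = 3448 kg/d.
P_X = Y_obs·Q·(S₀ − S) = 0.1194 × 3448 = 411.8 kg VSS/d.
R_O = Q·(S₀ − S) − 1.42·P_X = 3448 − 1.42 × 411.8 = 2863 kg O₂/d.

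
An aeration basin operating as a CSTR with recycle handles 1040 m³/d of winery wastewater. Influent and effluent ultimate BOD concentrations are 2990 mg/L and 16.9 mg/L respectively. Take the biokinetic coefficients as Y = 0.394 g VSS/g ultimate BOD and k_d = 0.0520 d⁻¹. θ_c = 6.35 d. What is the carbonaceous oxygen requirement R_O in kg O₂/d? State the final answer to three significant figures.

The observed yield is Y_obs = Y/(1 + k_d·θ_c) = 0.394 / (1 + 0.0520 × 6.35) = 0.394 / 1.330 = 0.2962 g VSS per g ultimate BOD removed.
ΔS = 2990 − 16.9 = 2973 mg/L, so the substrate removal rate is 1040 × 2973/1000 = 3092 kg ultimate BOD/d.
Net sludge production P_X = 0.2962 × 3092 = 915.8 kg VSS/d.
Carbonaceous O₂ demand = substrate oxidised − cell-mass equivalent = 3092 − 1.42 × 915.8 = 1792 kg O₂/d.

R_O ≈ 1790 kg O₂/d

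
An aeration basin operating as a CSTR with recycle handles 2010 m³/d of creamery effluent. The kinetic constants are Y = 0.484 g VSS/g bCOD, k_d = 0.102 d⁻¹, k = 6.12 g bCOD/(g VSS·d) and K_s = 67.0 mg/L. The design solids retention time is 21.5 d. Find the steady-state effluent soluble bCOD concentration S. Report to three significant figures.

From the Monod/SRT balance for a CMAS, S = K_s·(1+k_d θ_c)/[θ_c·(Y k − k_d) − 1] = 67.0 × (1 + 0.102 × 21.5) / [21.5 × (0.484 × 6.12 − 0.102) − 1] = 213.9 / 60.49 = 3.537 mg/L.

S ≈ 3.54 mg/L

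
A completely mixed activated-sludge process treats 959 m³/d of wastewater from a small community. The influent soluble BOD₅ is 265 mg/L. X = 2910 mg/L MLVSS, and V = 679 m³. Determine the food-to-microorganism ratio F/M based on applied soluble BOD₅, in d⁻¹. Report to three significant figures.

F/M ≈ 0.129 d⁻¹

Food-to-microorganism ratio F/M = Q S₀ / (V X) = 959 × 265 / (679.0 × 2910) = 0.1286 d⁻¹.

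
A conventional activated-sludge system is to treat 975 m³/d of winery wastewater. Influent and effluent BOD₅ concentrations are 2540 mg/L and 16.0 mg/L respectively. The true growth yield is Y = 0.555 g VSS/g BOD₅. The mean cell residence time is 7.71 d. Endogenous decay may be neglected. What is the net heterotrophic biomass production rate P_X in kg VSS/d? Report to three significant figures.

Since k_d ≈ 0, Y_obs = Y = 0.555 g VSS/g BOD₅.
ΔS = 2540 − 16.0 = 2524 mg/L, so the substrate removal rate is 975 × 2524/1000 = 2461 kg BOD₅/d.
So the net sludge growth is P_X = 0.5550 × 2461 = 1366 kg VSS/d.

P_X ≈ 1370 kg VSS/d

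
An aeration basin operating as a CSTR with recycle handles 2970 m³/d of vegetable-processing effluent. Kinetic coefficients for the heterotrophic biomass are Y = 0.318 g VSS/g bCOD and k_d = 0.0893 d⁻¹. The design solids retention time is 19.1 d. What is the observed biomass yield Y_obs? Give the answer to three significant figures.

The observed yield is Y_obs = Y/(1 + k_d·θ_c) = 0.318 / (1 + 0.0893 × 19.1) = 0.318 / 2.706 = 0.1175 g VSS per g bCOD removed.

Y_obs ≈ 0.118 g VSS/g bCOD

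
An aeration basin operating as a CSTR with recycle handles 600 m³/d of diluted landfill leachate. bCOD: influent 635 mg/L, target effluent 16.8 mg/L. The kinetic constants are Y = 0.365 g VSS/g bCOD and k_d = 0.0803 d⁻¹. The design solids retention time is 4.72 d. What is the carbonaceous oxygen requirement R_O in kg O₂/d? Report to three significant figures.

Y_obs = Y / (1 + k_d θ_c) = 0.365 / (1 + 0.0803 × 4.72) = 0.365 / 1.379 = 0.2647.
ΔS = 635 − 16.8 = 618.2 mg/L, so the substrate removal rate is 600 × 618.2/1000 = 370.9 kg bCOD/d.
P_X = Y_obs·Q·(S₀ − S) = 0.2647 × 370.9 = 98.18 kg VSS/d.
R_O = Q·(S₀ − S) − 1.42·P_X = 370.9 − 1.42 × 98.18 = 231.5 kg O₂/d.

R_O ≈ 232 kg O₂/d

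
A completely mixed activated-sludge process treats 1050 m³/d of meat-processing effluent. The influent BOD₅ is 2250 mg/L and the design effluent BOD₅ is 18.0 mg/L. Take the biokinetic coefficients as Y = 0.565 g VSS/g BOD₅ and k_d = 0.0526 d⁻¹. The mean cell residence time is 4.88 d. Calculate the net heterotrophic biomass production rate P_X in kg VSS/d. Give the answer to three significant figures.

P_X ≈ 1050 kg VSS/d

Correct the yield for decay: Y_obs = Y/(1 + k_d θ_c) = 0.565 / (1 + 0.0526 × 4.88) = 0.565 / 1.257 = 0.4496.
Substrate removed = Q·(S₀ − S) = 1050 m³/d × (2250 − 18.0) g/m³ = 2.34×10^6 g/d = 2344 kg/d.
P_X = Y_obs · Q(S₀ − S) = 0.4496 × 2344 = 1054 kg VSS/d.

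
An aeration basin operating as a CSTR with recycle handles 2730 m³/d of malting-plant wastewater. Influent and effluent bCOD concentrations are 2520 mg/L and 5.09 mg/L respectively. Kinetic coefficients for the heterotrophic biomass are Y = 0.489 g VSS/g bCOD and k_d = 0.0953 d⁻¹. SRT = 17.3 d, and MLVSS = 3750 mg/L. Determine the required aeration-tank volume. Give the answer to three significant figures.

Rearranging the biomass balance for a CMAS with decay, V = Y·Q·ΔS·θ_c / [X·(1+k_d θ_c)] = 0.489 × 2730 × (2520 − 5.09) × 17.3 / [3750 × (1 + 0.0953 × 17.3)] = 5.81×10^7 / 9933 = 5848 m³.

V ≈ 5850 m³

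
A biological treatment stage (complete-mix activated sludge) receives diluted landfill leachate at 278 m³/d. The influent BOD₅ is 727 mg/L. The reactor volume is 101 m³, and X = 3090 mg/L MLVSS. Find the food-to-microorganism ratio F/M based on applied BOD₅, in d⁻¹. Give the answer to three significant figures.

F/M = Q·S₀ / (V·X) = 278 × 727 / (101.0 × 3090) = 0.6476 g BOD₅·(g VSS·d)⁻¹.

F/M ≈ 0.648 d⁻¹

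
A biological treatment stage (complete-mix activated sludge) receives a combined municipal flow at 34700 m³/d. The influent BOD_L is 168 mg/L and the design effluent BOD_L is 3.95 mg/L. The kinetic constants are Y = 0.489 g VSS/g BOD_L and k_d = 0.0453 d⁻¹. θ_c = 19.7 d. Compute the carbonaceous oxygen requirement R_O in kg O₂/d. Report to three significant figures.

R_O ≈ 3600 kg O₂/d

Y_obs = Y / (1 + k_d θ_c) = 0.489 / (1 + 0.0453 × 19.7) = 0.489 / 1.892 = 0.2584.
Mass of BOD_L removed per day: Q(S₀ − S) = 34700 × 164.1 g/m³ = 5693 kg/d.
Net sludge production P_X = 0.2584 × 5693 = 1471 kg VSS/d.
R_O = Q·(S₀ − S) − 1.42·P_X = 5693 − 1.42 × 1471 = 3604 kg O₂/d.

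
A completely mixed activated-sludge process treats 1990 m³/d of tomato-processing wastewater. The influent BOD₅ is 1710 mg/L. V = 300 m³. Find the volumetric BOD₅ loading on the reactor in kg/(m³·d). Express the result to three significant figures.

L_v ≈ 11.3 kg BOD₅/(m³·d)

Volumetric loading L_v = Q·S₀ / V = 1990 × 1710 g/m³ / 300.0 m³ = 11343 g/(m³·d) = 11.34 kg BOD₅/(m³·d).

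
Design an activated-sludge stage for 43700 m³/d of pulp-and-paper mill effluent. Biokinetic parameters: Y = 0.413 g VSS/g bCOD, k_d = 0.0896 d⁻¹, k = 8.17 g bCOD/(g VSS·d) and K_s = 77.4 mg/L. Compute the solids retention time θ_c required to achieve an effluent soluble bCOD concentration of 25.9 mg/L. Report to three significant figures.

θ_c ≈ 1.32 d

From 1/θ_c = Y·k·S/(K_s + S) − k_d: Y·k·S/(K_s+S) = 0.413 × 8.17 × 25.9 / (77.4 + 25.9) = 0.8460 d⁻¹.
1/θ_c = 0.8460 − 0.0896 = 0.7564 d⁻¹, so θ_c = 1.322 d.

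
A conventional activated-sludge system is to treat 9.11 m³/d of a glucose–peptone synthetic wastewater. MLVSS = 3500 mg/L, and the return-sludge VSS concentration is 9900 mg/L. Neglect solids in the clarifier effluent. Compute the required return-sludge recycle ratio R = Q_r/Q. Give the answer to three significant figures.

Solids balance on the clarifier gives (1+R)X = R·X_r, so R = X/(X_r − X) = 3500 / (9900 − 3500) = 0.5469.

R ≈ 0.547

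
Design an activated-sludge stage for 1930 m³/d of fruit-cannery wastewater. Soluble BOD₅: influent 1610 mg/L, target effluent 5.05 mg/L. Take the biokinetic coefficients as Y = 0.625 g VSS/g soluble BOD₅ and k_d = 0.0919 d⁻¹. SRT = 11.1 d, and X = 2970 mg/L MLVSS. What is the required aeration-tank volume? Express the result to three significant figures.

V ≈ 3580 m³

Rearranging the biomass balance for a CMAS with decay, V = Y·Q·ΔS·θ_c / [X·(1+k_d θ_c)] = 0.625 × 1930 × (1610 − 5.05) × 11.1 / [2970 × (1 + 0.0919 × 11.1)] = 2.15×10^7 / 6000 = 3582 m³.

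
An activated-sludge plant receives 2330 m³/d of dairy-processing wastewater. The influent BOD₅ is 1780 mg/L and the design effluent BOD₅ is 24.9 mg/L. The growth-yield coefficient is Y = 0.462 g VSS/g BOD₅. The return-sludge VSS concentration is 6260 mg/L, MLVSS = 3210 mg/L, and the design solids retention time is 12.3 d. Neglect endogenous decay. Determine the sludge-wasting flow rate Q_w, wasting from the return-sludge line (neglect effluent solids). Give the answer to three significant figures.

Q_w ≈ 302 m³/d

V·X = Y·Q·ΔS·θ_c gives V = 0.462 × 2330 × (1780 − 24.9) × 12.3 / 3210 = 7239 m³.
Q_w = (V·X)/(θ_c X_r) = 7239 × 3210 / (12.3 × 6260) = 301.8 m³/d.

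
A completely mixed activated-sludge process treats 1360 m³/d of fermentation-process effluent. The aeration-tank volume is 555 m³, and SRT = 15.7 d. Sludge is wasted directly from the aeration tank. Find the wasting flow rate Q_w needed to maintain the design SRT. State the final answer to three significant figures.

Wasting from the aeration tank: Q_w = V / θ_c = 555.0 / 15.7 = 35.35 m³/d.

Q_w ≈ 35.4 m³/d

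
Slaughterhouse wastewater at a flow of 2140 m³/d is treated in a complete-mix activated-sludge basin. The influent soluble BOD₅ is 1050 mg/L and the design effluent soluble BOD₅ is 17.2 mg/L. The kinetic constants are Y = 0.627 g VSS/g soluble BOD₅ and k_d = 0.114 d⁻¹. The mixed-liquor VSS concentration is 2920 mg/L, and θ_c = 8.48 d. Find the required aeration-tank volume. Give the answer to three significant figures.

From the SRT design equation V = Y Q (S₀−S) θ_c / [X (1 + k_d θ_c)] = 0.627 × 2140 × (1050 − 17.2) × 8.48 / [2920 × (1 + 0.114 × 8.48)] = 1.18×10^7 / 5743 = 2046 m³.

V ≈ 2050 m³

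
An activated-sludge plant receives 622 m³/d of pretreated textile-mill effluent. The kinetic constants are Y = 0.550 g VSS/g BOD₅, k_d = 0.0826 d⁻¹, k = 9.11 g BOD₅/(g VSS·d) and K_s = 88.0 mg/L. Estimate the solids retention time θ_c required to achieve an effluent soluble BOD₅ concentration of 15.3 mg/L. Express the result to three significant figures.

θ_c ≈ 1.52 d

From 1/θ_c = Y·k·S/(K_s + S) − k_d: Y·k·S/(K_s+S) = 0.550 × 9.11 × 15.3 / (88.0 + 15.3) = 0.7421 d⁻¹.
Then 1/θ_c = μ − k_d = 0.7421 − 0.0826 = 0.6595 d⁻¹, giving θ_c = 1.516 d.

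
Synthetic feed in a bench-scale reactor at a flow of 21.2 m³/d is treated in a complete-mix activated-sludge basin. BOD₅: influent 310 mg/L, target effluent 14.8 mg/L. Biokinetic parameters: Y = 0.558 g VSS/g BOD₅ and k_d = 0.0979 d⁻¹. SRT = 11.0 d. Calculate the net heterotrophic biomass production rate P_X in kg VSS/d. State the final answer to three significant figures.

P_X ≈ 1.68 kg VSS/d

Y_obs = Y / (1 + k_d θ_c) = 0.558 / (1 + 0.0979 × 11.0) = 0.558 / 2.077 = 0.2687.
Q·(S₀ − S) = 21.2 × (310 − 14.8) × 10⁻³ = 6.258 kg/d removed.
So the net sludge growth is P_X = 0.2687 × 6.258 = 1.681 kg VSS/d.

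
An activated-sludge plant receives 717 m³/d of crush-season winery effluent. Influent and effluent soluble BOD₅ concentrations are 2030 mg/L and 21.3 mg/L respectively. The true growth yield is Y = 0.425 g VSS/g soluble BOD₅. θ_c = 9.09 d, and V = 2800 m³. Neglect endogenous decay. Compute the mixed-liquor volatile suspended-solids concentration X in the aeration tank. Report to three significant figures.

From V·X = Y·Q·(S₀ − S)·θ_c (decay neglected): X = 0.425 × 717 × (2030 − 21.3) × 9.09 / 2800 = 1987 mg/L.

X ≈ 1990 mg/L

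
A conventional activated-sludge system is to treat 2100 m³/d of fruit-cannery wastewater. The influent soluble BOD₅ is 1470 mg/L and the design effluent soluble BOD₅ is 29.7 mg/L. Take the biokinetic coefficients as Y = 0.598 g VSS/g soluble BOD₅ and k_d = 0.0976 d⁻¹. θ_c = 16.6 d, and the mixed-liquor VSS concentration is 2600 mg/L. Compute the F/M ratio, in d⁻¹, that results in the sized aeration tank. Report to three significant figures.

F/M ≈ 0.269 d⁻¹

Steady-state biomass mass balance: V·X·(1 + k_d·θ_c) = Y·Q·(S₀ − S)·θ_c, so V = 0.598 × 2100 × (1470 − 29.7) × 16.6 / [2600 × (1 + 0.0976 × 16.6)] = 3×10^7 / 6812 = 4407 m³.
F/M = applied load / biomass = Q·S₀/(V·X) = 2100 × 1470 / (4407 × 2600) = 0.2694 d⁻¹.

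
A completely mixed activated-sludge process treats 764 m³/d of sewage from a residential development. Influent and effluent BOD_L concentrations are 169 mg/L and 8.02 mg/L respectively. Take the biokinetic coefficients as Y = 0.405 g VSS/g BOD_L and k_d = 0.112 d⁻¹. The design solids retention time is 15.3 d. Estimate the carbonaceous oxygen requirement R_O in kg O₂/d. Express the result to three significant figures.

R_O ≈ 96.9 kg O₂/d

The observed yield is Y_obs = Y/(1 + k_d·θ_c) = 0.405 / (1 + 0.112 × 15.3) = 0.405 / 2.714 = 0.1492 g VSS per g BOD_L removed.
ΔS = 169 − 8.02 = 161.0 mg/L, so the substrate removal rate is 764 × 161.0/1000 = 123.0 kg BOD_L/d.
P_X = Y_obs·Q·(S₀ − S) = 0.1492 × 123.0 = 18.36 kg VSS/d.
Carbonaceous O₂ demand = substrate oxidised − cell-mass equivalent = 123.0 − 1.42 × 18.36 = 96.92 kg O₂/d.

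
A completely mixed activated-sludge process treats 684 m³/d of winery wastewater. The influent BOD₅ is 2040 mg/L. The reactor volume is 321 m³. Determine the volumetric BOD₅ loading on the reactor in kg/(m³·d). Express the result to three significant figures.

L_v ≈ 4.35 kg BOD₅/(m³·d)

Applied BOD₅ load per unit volume = Q·S₀/V = (684 × 2040/1000)/321.0 = 4.347 kg BOD₅·m⁻³·d⁻¹.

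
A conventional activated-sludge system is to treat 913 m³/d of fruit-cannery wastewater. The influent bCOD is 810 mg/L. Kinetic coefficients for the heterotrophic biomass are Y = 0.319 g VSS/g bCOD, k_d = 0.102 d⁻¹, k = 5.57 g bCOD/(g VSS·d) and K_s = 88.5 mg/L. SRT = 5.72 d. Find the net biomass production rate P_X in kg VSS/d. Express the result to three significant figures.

Effluent substrate depends only on kinetics and SRT: S = K_s(1 + k_d θ_c) / [θ_c(Yk − k_d) − 1] = 88.5 × (1 + 0.102 × 5.72) / [5.72 × (0.319 × 5.57 − 0.102) − 1] = 140.1 / 8.580 = 16.33 mg/L.
The observed yield is Y_obs = Y/(1 + k_d·θ_c) = 0.319 / (1 + 0.102 × 5.72) = 0.319 / 1.583 = 0.2015 g VSS per g bCOD removed.
Q·(S₀ − S) = 913 × (810 − 16.3) × 10⁻³ = 724.6 kg/d removed.
P_X = Y_obs · Q(S₀ − S) = 0.2015 × 724.6 = 146.0 kg VSS/d.

P_X ≈ 146 kg VSS/d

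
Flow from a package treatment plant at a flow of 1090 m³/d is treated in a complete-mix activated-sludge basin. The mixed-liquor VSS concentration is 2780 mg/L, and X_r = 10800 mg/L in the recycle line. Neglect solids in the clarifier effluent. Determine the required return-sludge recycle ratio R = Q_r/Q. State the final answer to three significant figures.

Mass balance around the secondary clarifier (neglecting effluent solids): R = X / (X_r − X) = 2780 / (10800 − 2780) = 0.3466.

R ≈ 0.347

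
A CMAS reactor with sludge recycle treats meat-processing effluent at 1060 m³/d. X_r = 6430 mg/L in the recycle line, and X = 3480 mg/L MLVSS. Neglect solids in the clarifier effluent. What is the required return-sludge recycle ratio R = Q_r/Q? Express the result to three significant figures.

R ≈ 1.18

Mass balance around the secondary clarifier (neglecting effluent solids): R = X / (X_r − X) = 3480 / (6430 − 3480) = 1.180.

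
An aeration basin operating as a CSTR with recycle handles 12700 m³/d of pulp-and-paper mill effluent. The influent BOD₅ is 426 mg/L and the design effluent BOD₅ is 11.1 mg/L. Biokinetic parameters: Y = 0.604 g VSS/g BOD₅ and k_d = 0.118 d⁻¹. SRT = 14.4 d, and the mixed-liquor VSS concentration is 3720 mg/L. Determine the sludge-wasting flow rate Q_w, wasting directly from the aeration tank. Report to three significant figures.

Q_w ≈ 317 m³/d

Steady-state biomass mass balance: V·X·(1 + k_d·θ_c) = Y·Q·(S₀ − S)·θ_c, so V = 0.604 × 12700 × (426 − 11.1) × 14.4 / [3720 × (1 + 0.118 × 14.4)] = 4.58×10^7 / 10041 = 4564 m³.
With mixed-liquor wasting, θ_c = V/Q_w, so Q_w = V/θ_c = 4564/14.4 = 317.0 m³/d.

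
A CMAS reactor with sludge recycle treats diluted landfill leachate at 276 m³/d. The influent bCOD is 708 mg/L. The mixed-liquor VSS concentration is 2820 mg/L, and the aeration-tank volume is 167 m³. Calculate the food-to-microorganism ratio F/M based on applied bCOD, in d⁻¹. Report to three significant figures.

F/M ≈ 0.415 d⁻¹

F/M = applied load / biomass = Q·S₀/(V·X) = 276 × 708 / (167.0 × 2820) = 0.4149 d⁻¹.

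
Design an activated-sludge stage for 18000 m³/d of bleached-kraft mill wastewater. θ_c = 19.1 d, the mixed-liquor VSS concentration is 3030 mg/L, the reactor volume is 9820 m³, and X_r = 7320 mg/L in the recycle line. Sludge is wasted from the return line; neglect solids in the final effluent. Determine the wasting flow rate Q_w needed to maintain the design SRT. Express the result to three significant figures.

Q_w ≈ 213 m³/d

Q_w = (V·X)/(θ_c X_r) = 9820 × 3030 / (19.1 × 7320) = 212.8 m³/d.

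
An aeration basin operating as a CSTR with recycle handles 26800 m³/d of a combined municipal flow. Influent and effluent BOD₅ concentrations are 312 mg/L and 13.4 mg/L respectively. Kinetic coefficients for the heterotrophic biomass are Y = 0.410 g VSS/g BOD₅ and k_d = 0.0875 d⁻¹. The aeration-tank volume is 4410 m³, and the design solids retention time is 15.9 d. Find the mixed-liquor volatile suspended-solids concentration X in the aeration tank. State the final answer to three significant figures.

X ≈ 4950 mg/L

Solving the biomass balance for X: X = Y Q (S₀−S) θ_c / [V (1+k_d θ_c)] = 0.410 × 26800 × (312 − 13.4) × 15.9 / [4410 × (1 + 0.0875 × 15.9)] = 4947 mg/L.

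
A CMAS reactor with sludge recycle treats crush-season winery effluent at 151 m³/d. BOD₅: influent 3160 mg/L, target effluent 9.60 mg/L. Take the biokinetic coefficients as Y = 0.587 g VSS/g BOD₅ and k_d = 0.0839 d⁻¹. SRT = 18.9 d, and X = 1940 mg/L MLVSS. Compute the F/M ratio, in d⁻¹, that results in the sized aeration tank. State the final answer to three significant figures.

Rearranging the biomass balance for a CMAS with decay, V = Y·Q·ΔS·θ_c / [X·(1+k_d θ_c)] = 0.587 × 151 × (3160 − 9.60) × 18.9 / [1940 × (1 + 0.0839 × 18.9)] = 5.28×10^6 / 5016 = 1052 m³.
F/M = Q·S₀ / (V·X) = 151 × 3160 / (1052 × 1940) = 0.2338 g BOD₅·(g VSS·d)⁻¹.

F/M ≈ 0.234 d⁻¹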